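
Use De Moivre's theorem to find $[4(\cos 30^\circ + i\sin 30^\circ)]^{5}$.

By De Moivre: z^n = r^n(cos(nθ) + i sin(nθ))
= 4^5(cos(5*30°) + i sin(5*30°))
= 1024(cos 150° + i sin 150°)
= -512*sqrt(3) + 512i


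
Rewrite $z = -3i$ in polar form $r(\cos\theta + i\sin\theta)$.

r = |z| = sqrt(a^2 + b^2) = sqrt((0)^2 + (-3)^2) = sqrt(0 + 9) = sqrt(9) = 3
a = 0 and b < 0, so z lies on the negative imaginary axis: θ = 270°
z = 3(cos 270° + i sin 270°)


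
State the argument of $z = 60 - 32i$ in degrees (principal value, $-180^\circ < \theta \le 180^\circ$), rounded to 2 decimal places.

θ = arctan(b/a) = arctan(-32/60) (quadrant-adjusted) = -28.07°


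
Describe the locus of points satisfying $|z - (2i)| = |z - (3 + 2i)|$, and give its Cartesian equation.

|z - z1| = |z - z2| means z is equidistant from z1 and z2,
i.e. the perpendicular bisector of the segment from (0, 2) to (3, 2) (midpoint (3/2, 2)).
With z = x + yi, square both sides:
(x - 0)^2 + (y - 2)^2 = (x - 3)^2 + (y - 2)^2
The x^2 and y^2 terms cancel: 6x + 0y = 13 - 4 = 9
Simplify: x = 3/2
Locus: Perpendicular bisector of the segment from (0, 2) to (3, 2): the line x = 3/2


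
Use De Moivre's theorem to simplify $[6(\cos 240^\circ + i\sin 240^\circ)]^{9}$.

By De Moivre: z^n = r^n(cos(nθ) + i sin(nθ))
= 6^9(cos(9*240°) + i sin(9*240°))
= 10077696(cos 0° + i sin 0°)
= 10077696


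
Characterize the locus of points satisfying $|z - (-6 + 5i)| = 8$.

|z - z0| = r describes a circle centered at z0 with radius r
Here z0 = -6 + 5i and r = 8
Locus: Circle centered at (-6, 5) with radius 8


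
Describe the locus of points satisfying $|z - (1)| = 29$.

|z - z0| = r describes a circle centered at z0 with radius r
Here z0 = 1 and r = 29
Locus: Circle centered at (1, 0) with radius 29


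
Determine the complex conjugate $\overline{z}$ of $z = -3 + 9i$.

If z = a + bi, then conjugate(z) = a - bi
conjugate(-3 + 9i) = -3 - 9i


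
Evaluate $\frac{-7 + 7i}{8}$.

Divisor is real, so divide each part by 8:
= -7/8 + (7/8)i


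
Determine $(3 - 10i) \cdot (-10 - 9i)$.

(a1*a2 - b1*b2) + (a1*b2 + b1*a2)i
= (-30 - 90) + (-27 + 100)i
= -120 + 73i


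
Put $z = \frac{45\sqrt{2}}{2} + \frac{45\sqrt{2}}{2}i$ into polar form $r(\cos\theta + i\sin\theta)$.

r = |z| = sqrt(a^2 + b^2) = sqrt((45*sqrt(2)/2)^2 + (45*sqrt(2)/2)^2) = sqrt(2025/2 + 2025/2) = sqrt(2025) = 45
θ = arctan(b/a) = arctan(31.8198/31.8198) (quadrant-adjusted) = 45°
z = 45(cos 45° + i sin 45°)


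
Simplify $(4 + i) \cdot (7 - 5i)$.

(a1*a2 - b1*b2) + (a1*b2 + b1*a2)i
= (28 - (-5)) + (-20 + 7)i
= 33 - 13i


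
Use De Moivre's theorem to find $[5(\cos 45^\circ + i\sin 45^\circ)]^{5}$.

By De Moivre: z^n = r^n(cos(nθ) + i sin(nθ))
= 5^5(cos(5*45°) + i sin(5*45°))
= 3125(cos 225° + i sin 225°)
= -3125*sqrt(2)/2 - (3125*sqrt(2)/2)i


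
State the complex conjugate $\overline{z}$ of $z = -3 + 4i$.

If z = a + bi, then conjugate(z) = a - bi
conjugate(-3 + 4i) = -3 - 4i


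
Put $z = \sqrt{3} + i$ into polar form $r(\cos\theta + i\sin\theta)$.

r = |z| = sqrt(a^2 + b^2) = sqrt((sqrt(3))^2 + (1)^2) = sqrt(3 + 1) = sqrt(4) = 2
θ = arctan(b/a) = arctan(1/1.7321) (quadrant-adjusted) = 30°
z = 2(cos 30° + i sin 30°)


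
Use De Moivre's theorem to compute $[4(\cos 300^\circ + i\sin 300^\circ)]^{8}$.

By De Moivre: z^n = r^n(cos(nθ) + i sin(nθ))
= 4^8(cos(8*300°) + i sin(8*300°))
= 65536(cos 240° + i sin 240°)
= -32768 - 32768*sqrt(3)i


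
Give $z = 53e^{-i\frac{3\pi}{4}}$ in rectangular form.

a = r cos θ = 53 * -sqrt(2)/2 = -53*sqrt(2)/2
b = r sin θ = 53 * -sqrt(2)/2 = -53*sqrt(2)/2
z = -53*sqrt(2)/2 - (53*sqrt(2)/2)i


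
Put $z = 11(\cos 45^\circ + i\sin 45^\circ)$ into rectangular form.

a = r cos θ = 11 * sqrt(2)/2 = 11*sqrt(2)/2
b = r sin θ = 11 * sqrt(2)/2 = 11*sqrt(2)/2
z = 11*sqrt(2)/2 + (11*sqrt(2)/2)i


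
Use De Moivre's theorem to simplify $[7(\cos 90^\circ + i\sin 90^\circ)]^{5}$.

By De Moivre: z^n = r^n(cos(nθ) + i sin(nθ))
= 7^5(cos(5*90°) + i sin(5*90°))
= 16807(cos 90° + i sin 90°)
= 16807i


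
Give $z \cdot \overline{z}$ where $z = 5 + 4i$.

z * conjugate(z) = |z|^2 = a^2 + b^2
= 5^2 + 4^2 = 41


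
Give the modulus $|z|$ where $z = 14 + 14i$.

|z| = sqrt(a^2 + b^2) = sqrt(14^2 + 14^2) = sqrt(392) = sqrt(392)


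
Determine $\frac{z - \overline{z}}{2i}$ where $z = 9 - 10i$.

z - conjugate(z) = 2bi
(z - conjugate(z))/(2i) = 2bi/(2i) = b = -10


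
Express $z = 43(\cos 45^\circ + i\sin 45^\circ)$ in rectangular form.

a = r cos θ = 43 * sqrt(2)/2 = 43*sqrt(2)/2
b = r sin θ = 43 * sqrt(2)/2 = 43*sqrt(2)/2
z = 43*sqrt(2)/2 + (43*sqrt(2)/2)i


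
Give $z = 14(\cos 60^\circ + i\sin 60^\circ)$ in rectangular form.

a = r cos θ = 14 * 1/2 = 7
b = r sin θ = 14 * sqrt(3)/2 = 7*sqrt(3)
z = 7 + 7*sqrt(3)i


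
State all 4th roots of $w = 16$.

|w| = 16, arg(w) = 0°
Root modulus = 16^(1/4) = 2
Root arguments: θ_k = (0° + 360°k)/4 for k = 0, 1, ..., 3
Roots: 2, 2i, -2, -2i


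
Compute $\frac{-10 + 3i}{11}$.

Divisor is real, so divide each part by 11:
= -10/11 + (3/11)i


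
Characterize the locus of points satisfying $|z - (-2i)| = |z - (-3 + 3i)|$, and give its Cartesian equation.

|z - z1| = |z - z2| means z is equidistant from z1 and z2,
i.e. the perpendicular bisector of the segment from (0, -2) to (-3, 3) (midpoint (-3/2, 1/2)).
With z = x + yi, square both sides:
(x - 0)^2 + (y - (-2))^2 = (x - (-3))^2 + (y - 3)^2
The x^2 and y^2 terms cancel: -6x + 10y = 18 - 4 = 14
Simplify: 3x - 5y = -7
Locus: Perpendicular bisector of the segment from (0, -2) to (-3, 3): the line 3x - 5y = -7


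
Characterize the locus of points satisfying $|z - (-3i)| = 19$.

|z - z0| = r describes a circle centered at z0 with radius r
Here z0 = -3i and r = 19
Locus: Circle centered at (0, -3) with radius 19


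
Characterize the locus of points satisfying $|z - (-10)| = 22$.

|z - z0| = r describes a circle centered at z0 with radius r
Here z0 = -10 and r = 22
Locus: Circle centered at (-10, 0) with radius 22


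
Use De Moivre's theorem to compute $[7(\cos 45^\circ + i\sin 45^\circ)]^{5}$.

By De Moivre: z^n = r^n(cos(nθ) + i sin(nθ))
= 7^5(cos(5*45°) + i sin(5*45°))
= 16807(cos 225° + i sin 225°)
= -16807*sqrt(2)/2 - (16807*sqrt(2)/2)i


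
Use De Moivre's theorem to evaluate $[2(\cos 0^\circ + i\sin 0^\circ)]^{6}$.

By De Moivre: z^n = r^n(cos(nθ) + i sin(nθ))
= 2^6(cos(6*0°) + i sin(6*0°))
= 64(cos 0° + i sin 0°)
= 64


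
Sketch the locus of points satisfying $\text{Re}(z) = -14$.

Re(z) = x where z = x + yi; the equation x = -14 is satisfied by all points with that x-coordinate
Locus: Vertical line x = -14


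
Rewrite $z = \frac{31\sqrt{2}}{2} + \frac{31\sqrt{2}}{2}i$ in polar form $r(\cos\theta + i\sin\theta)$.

r = |z| = sqrt(a^2 + b^2) = sqrt((31*sqrt(2)/2)^2 + (31*sqrt(2)/2)^2) = sqrt(961/2 + 961/2) = sqrt(961) = 31
θ = arctan(b/a) = arctan(21.9203/21.9203) (quadrant-adjusted) = 45°
z = 31(cos 45° + i sin 45°)


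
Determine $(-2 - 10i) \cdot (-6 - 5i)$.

(a1*a2 - b1*b2) + (a1*b2 + b1*a2)i
= (12 - 50) + (10 + 60)i
= -38 + 70i


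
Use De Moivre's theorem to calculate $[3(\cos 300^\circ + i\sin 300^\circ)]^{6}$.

By De Moivre: z^n = r^n(cos(nθ) + i sin(nθ))
= 3^6(cos(6*300°) + i sin(6*300°))
= 729(cos 0° + i sin 0°)
= 729


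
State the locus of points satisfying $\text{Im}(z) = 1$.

Im(z) = y where z = x + yi; the equation y = 1 is satisfied by all points with that y-coordinate
Locus: Horizontal line y = 1


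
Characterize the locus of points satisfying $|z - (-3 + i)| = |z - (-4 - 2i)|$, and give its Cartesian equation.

|z - z1| = |z - z2| means z is equidistant from z1 and z2,
i.e. the perpendicular bisector of the segment from (-3, 1) to (-4, -2) (midpoint (-7/2, -1/2)).
With z = x + yi, square both sides:
(x - (-3))^2 + (y - 1)^2 = (x - (-4))^2 + (y - (-2))^2
The x^2 and y^2 terms cancel: -2x + (-6)y = 20 - 10 = 10
Simplify: x + 3y = -5
Locus: Perpendicular bisector of the segment from (-3, 1) to (-4, -2): the line x + 3y = -5


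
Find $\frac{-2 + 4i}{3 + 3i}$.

Multiply numerator and denominator by conjugate (3 - 3i):
= (-2 + 4i)(3 - 3i) / (3^2 + 3^2)
= (6 + 18i) / 18
Divide through by 6: (1 + 3i) / 3
= 1/3 + i


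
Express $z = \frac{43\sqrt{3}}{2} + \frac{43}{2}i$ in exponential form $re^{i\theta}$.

r = |z| = sqrt((43*sqrt(3)/2)^2 + (43/2)^2) = sqrt(5547/4 + 1849/4) = sqrt(1849) = 43
θ = arctan(b/a) = arctan(21.5/37.2391) (quadrant-adjusted) = 30° = π/6
z = 43e^(i*π/6)


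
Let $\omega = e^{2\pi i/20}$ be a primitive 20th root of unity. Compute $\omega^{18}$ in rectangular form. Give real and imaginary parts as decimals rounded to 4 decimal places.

ω^18 = e^(2πi·18/20) = e^(i·9π/5)
= cos(9π/5) + i sin(9π/5)
= 0.8090 - 0.5878i


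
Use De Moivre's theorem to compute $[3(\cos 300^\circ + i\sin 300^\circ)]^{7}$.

By De Moivre: z^n = r^n(cos(nθ) + i sin(nθ))
= 3^7(cos(7*300°) + i sin(7*300°))
= 2187(cos 300° + i sin 300°)
= 2187/2 - (2187*sqrt(3)/2)i


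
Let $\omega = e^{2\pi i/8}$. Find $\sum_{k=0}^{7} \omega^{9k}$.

Let ζ = ω^9 = e^(2πi·9/8). Since 8 ∤ 9, ζ ≠ 1.
Sum = Σ_{k=0}^{7} ζ^k = (ζ^8 - 1)/(ζ - 1) = (ω^{9·8} - 1)/(ζ - 1) = (1 - 1)/(ζ - 1) = 0


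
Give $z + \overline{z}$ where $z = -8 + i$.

z + conjugate(z) = (a + bi) + (a - bi) = 2a
= 2 * (-8) = -16


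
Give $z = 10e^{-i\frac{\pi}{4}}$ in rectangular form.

a = r cos θ = 10 * sqrt(2)/2 = 5*sqrt(2)
b = r sin θ = 10 * -sqrt(2)/2 = -5*sqrt(2)
z = 5*sqrt(2) - 5*sqrt(2)i


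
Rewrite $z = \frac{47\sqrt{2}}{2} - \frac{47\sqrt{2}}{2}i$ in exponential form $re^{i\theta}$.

r = |z| = sqrt((47*sqrt(2)/2)^2 + (-47*sqrt(2)/2)^2) = sqrt(2209/2 + 2209/2) = sqrt(2209) = 47
θ = arctan(b/a) = arctan(-33.234/33.234) (quadrant-adjusted) = -45° = -π/4
z = 47e^(-i*π/4)


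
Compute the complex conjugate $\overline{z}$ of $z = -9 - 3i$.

If z = a + bi, then conjugate(z) = a - bi
conjugate(-9 - 3i) = -9 + 3i


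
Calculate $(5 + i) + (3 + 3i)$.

(5 + 3) + (1 + 3)i = 8 + 4i


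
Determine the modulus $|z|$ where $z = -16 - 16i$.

|z| = sqrt(a^2 + b^2) = sqrt((-16)^2 + (-16)^2) = sqrt(512) = sqrt(512)


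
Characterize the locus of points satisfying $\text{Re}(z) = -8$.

Re(z) = x where z = x + yi; the equation x = -8 is satisfied by all points with that x-coordinate
Locus: Vertical line x = -8


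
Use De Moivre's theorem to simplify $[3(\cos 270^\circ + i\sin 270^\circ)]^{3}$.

By De Moivre: z^n = r^n(cos(nθ) + i sin(nθ))
= 3^3(cos(3*270°) + i sin(3*270°))
= 27(cos 90° + i sin 90°)
= 27i


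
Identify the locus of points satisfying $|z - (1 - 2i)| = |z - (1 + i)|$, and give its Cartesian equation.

|z - z1| = |z - z2| means z is equidistant from z1 and z2,
i.e. the perpendicular bisector of the segment from (1, -2) to (1, 1) (midpoint (1, -1/2)).
With z = x + yi, square both sides:
(x - 1)^2 + (y - (-2))^2 = (x - 1)^2 + (y - 1)^2
The x^2 and y^2 terms cancel: 0x + 6y = 2 - 5 = -3
Simplify: y = -1/2
Locus: Perpendicular bisector of the segment from (1, -2) to (1, 1): the line y = -1/2


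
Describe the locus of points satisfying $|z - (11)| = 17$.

|z - z0| = r describes a circle centered at z0 with radius r
Here z0 = 11 and r = 17
Locus: Circle centered at (11, 0) with radius 17


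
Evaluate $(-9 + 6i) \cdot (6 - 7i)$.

(a1*a2 - b1*b2) + (a1*b2 + b1*a2)i
= (-54 - (-42)) + (63 + 36)i
= -12 + 99i


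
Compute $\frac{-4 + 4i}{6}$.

Divisor is real, so divide each part by 6:
= -2/3 + (2/3)i


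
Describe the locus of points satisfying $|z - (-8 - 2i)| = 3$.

|z - z0| = r describes a circle centered at z0 with radius r
Here z0 = -8 - 2i and r = 3
Locus: Circle centered at (-8, -2) with radius 3


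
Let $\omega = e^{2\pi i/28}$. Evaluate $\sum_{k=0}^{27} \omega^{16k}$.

Let ζ = ω^16 = e^(2πi·16/28). Since 28 ∤ 16, ζ ≠ 1.
Sum = Σ_{k=0}^{27} ζ^k = (ζ^28 - 1)/(ζ - 1) = (ω^{16·28} - 1)/(ζ - 1) = (1 - 1)/(ζ - 1) = 0


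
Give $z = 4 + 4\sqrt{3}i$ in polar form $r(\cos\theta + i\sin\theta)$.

r = |z| = sqrt(a^2 + b^2) = sqrt((4)^2 + (4*sqrt(3))^2) = sqrt(16 + 48) = sqrt(64) = 8
θ = arctan(b/a) = arctan(6.9282/4) (quadrant-adjusted) = 60°
z = 8(cos 60° + i sin 60°)


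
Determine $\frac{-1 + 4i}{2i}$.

Multiply numerator and denominator by conjugate (-2i):
= (-1 + 4i)(-2i) / (0^2 + 2^2)
= (8 + 2i) / 4
Divide through by 2: (4 + i) / 2
= 2 + (1/2)i


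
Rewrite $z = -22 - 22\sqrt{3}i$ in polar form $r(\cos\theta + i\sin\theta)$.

r = |z| = sqrt(a^2 + b^2) = sqrt((-22)^2 + (-22*sqrt(3))^2) = sqrt(484 + 1452) = sqrt(1936) = 44
θ = arctan(b/a) = arctan(-38.1051/-22) (quadrant-adjusted) = 240°
z = 44(cos 240° + i sin 240°)


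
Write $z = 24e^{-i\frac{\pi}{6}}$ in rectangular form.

a = r cos θ = 24 * sqrt(3)/2 = 12*sqrt(3)
b = r sin θ = 24 * -1/2 = -12
z = 12*sqrt(3) - 12i


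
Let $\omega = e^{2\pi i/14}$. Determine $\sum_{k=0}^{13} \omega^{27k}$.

Let ζ = ω^27 = e^(2πi·27/14). Since 14 ∤ 27, ζ ≠ 1.
Sum = Σ_{k=0}^{13} ζ^k = (ζ^14 - 1)/(ζ - 1) = (ω^{27·14} - 1)/(ζ - 1) = (1 - 1)/(ζ - 1) = 0


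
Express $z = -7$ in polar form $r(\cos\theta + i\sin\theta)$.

r = |z| = sqrt(a^2 + b^2) = sqrt((-7)^2 + (0)^2) = sqrt(49 + 0) = sqrt(49) = 7
b = 0 and a < 0, so z lies on the negative real axis: θ = 180°
z = 7(cos 180° + i sin 180°)


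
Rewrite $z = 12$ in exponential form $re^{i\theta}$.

r = |z| = sqrt((12)^2 + (0)^2) = sqrt(144 + 0) = sqrt(144) = 12
b = 0 and a > 0, so z lies on the positive real axis: θ = 0
z = 12e^(i*0) = 12


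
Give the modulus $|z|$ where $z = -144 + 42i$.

|z| = sqrt(a^2 + b^2) = sqrt((-144)^2 + 42^2) = sqrt(22500) = 150


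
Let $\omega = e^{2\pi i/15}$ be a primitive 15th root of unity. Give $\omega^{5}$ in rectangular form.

ω^5 = e^(2πi·5/15) = e^(i·2π/3)
= cos(2π/3) + i sin(2π/3)
= -1/2 + (sqrt(3)/2)i


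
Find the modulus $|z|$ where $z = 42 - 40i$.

|z| = sqrt(a^2 + b^2) = sqrt(42^2 + (-40)^2) = sqrt(3364) = 58


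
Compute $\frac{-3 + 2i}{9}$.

Divisor is real, so divide each part by 9:
= -1/3 + (2/9)i


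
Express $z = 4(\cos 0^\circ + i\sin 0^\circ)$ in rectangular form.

a = r cos θ = 4 * 1 = 4
b = r sin θ = 4 * 0 = 0
z = 4


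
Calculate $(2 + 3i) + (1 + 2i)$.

(2 + 1) + (3 + 2)i = 3 + 5i


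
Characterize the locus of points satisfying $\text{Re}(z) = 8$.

Re(z) = x where z = x + yi; the equation x = 8 is satisfied by all points with that x-coordinate
Locus: Vertical line x = 8


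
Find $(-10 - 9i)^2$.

(a + bi)^2 = a^2 - b^2 + 2abi
= (-10)^2 - (-9)^2 + 2*(-10)*(-9)i
= 19 + 180i


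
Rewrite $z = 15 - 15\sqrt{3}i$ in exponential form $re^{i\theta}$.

r = |z| = sqrt((15)^2 + (-15*sqrt(3))^2) = sqrt(225 + 675) = sqrt(900) = 30
θ = arctan(b/a) = arctan(-25.9808/15) (quadrant-adjusted) = -60° = -π/3
z = 30e^(-i*π/3)


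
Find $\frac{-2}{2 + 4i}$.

Multiply numerator and denominator by conjugate (2 - 4i):
= (-2)(2 - 4i) / (2^2 + 4^2)
= (-4 + 8i) / 20
Divide through by 4: (-1 + 2i) / 5
= -1/5 + (2/5)i


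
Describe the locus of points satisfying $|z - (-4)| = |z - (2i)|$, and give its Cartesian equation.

|z - z1| = |z - z2| means z is equidistant from z1 and z2,
i.e. the perpendicular bisector of the segment from (-4, 0) to (0, 2) (midpoint (-2, 1)).
With z = x + yi, square both sides:
(x - (-4))^2 + (y - 0)^2 = (x - 0)^2 + (y - 2)^2
The x^2 and y^2 terms cancel: 8x + 4y = 4 - 16 = -12
Simplify: 2x + y = -3
Locus: Perpendicular bisector of the segment from (-4, 0) to (0, 2): the line 2x + y = -3


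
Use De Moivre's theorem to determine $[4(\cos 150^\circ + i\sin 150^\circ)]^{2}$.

By De Moivre: z^n = r^n(cos(nθ) + i sin(nθ))
= 4^2(cos(2*150°) + i sin(2*150°))
= 16(cos 300° + i sin 300°)
= 8 - 8*sqrt(3)i


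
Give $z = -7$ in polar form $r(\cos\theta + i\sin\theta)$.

r = |z| = sqrt(a^2 + b^2) = sqrt((-7)^2 + (0)^2) = sqrt(49 + 0) = sqrt(49) = 7
b = 0 and a < 0, so z lies on the negative real axis: θ = 180°
z = 7(cos 180° + i sin 180°)


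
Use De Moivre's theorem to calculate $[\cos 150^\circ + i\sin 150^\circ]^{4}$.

By De Moivre: z^n = r^n(cos(nθ) + i sin(nθ))
= 1^4(cos(4*150°) + i sin(4*150°))
= 1(cos 240° + i sin 240°)
= -1/2 - (sqrt(3)/2)i


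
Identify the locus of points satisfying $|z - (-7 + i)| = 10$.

|z - z0| = r describes a circle centered at z0 with radius r
Here z0 = -7 + i and r = 10
Locus: Circle centered at (-7, 1) with radius 10


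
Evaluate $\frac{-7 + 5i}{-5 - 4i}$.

Multiply numerator and denominator by conjugate (-5 + 4i):
= (-7 + 5i)(-5 + 4i) / ((-5)^2 + (-4)^2)
= (15 - 53i) / 41
= 15/41 - (53/41)i


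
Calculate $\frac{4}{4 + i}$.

Multiply numerator and denominator by conjugate (4 - i):
= (4)(4 - i) / (4^2 + 1^2)
= (16 - 4i) / 17
= 16/17 - (4/17)i


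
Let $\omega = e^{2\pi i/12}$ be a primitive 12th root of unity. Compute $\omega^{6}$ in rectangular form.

ω^6 = e^(2πi·6/12) = e^(i·1π)
= cos(1π) + i sin(1π)
= -1


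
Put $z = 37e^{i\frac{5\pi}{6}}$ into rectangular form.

a = r cos θ = 37 * -sqrt(3)/2 = -37*sqrt(3)/2
b = r sin θ = 37 * 1/2 = 37/2
z = -37*sqrt(3)/2 + (37/2)i


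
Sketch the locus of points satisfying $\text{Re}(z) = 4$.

Re(z) = x where z = x + yi; the equation x = 4 is satisfied by all points with that x-coordinate
Locus: Vertical line x = 4


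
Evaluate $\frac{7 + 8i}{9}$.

Divisor is real, so divide each part by 9:
= 7/9 + (8/9)i


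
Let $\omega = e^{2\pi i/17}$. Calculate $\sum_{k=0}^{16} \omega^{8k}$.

Let ζ = ω^8 = e^(2πi·8/17). Since 17 ∤ 8, ζ ≠ 1.
Sum = Σ_{k=0}^{16} ζ^k = (ζ^17 - 1)/(ζ - 1) = (ω^{8·17} - 1)/(ζ - 1) = (1 - 1)/(ζ - 1) = 0


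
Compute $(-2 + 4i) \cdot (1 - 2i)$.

(a1*a2 - b1*b2) + (a1*b2 + b1*a2)i
= (-2 - (-8)) + (4 + 4)i
= 6 + 8i


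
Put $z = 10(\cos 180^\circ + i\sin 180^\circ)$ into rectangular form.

a = r cos θ = 10 * -1 = -10
b = r sin θ = 10 * 0 = 0
z = -10


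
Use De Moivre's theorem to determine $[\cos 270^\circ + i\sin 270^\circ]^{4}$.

By De Moivre: z^n = r^n(cos(nθ) + i sin(nθ))
= 1^4(cos(4*270°) + i sin(4*270°))
= 1(cos 0° + i sin 0°)
= 1


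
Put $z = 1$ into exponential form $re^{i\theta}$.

r = |z| = sqrt((1)^2 + (0)^2) = sqrt(1 + 0) = sqrt(1) = 1
b = 0 and a > 0, so z lies on the positive real axis: θ = 0
z = 1e^(i*0) = 1


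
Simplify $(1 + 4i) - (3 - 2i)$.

(1 - 3) + (4 - (-2))i = -2 + 6i


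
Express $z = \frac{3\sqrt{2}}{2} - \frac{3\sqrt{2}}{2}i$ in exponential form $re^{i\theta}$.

r = |z| = sqrt((3*sqrt(2)/2)^2 + (-3*sqrt(2)/2)^2) = sqrt(9/2 + 9/2) = sqrt(9) = 3
θ = arctan(b/a) = arctan(-2.1213/2.1213) (quadrant-adjusted) = -45° = -π/4
z = 3e^(-i*π/4)


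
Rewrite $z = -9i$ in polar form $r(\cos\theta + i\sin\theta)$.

r = |z| = sqrt(a^2 + b^2) = sqrt((0)^2 + (-9)^2) = sqrt(0 + 81) = sqrt(81) = 9
a = 0 and b < 0, so z lies on the negative imaginary axis: θ = 270°
z = 9(cos 270° + i sin 270°)


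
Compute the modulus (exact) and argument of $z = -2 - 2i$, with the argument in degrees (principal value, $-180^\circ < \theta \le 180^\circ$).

|z| = sqrt((-2)^2 + (-2)^2) = sqrt(8)
arg(z) = arctan(b/a) = arctan(-2/-2) (quadrant-adjusted) = -135°


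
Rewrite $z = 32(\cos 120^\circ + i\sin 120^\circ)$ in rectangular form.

a = r cos θ = 32 * -1/2 = -16
b = r sin θ = 32 * sqrt(3)/2 = 16*sqrt(3)
z = -16 + 16*sqrt(3)i


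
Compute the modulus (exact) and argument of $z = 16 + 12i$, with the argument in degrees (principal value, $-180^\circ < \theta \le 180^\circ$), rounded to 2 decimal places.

|z| = sqrt(16^2 + 12^2) = 20
arg(z) = arctan(b/a) = arctan(12/16) (quadrant-adjusted) = 36.87°


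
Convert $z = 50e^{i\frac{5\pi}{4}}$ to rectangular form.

a = r cos θ = 50 * -sqrt(2)/2 = -25*sqrt(2)
b = r sin θ = 50 * -sqrt(2)/2 = -25*sqrt(2)
z = -25*sqrt(2) - 25*sqrt(2)i


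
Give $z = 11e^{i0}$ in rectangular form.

a = r cos θ = 11 * 1 = 11
b = r sin θ = 11 * 0 = 0
z = 11


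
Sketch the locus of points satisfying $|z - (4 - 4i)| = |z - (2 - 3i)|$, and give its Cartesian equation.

|z - z1| = |z - z2| means z is equidistant from z1 and z2,
i.e. the perpendicular bisector of the segment from (4, -4) to (2, -3) (midpoint (3, -7/2)).
With z = x + yi, square both sides:
(x - 4)^2 + (y - (-4))^2 = (x - 2)^2 + (y - (-3))^2
The x^2 and y^2 terms cancel: -4x + 2y = 13 - 32 = -19
Simplify: 4x - 2y = 19
Locus: Perpendicular bisector of the segment from (4, -4) to (2, -3): the line 4x - 2y = 19


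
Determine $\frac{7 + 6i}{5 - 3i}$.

Multiply numerator and denominator by conjugate (5 + 3i):
= (7 + 6i)(5 + 3i) / (5^2 + (-3)^2)
= (17 + 51i) / 34
Divide through by 17: (1 + 3i) / 2
= 1/2 + (3/2)i


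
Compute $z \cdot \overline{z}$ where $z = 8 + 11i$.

z * conjugate(z) = |z|^2 = a^2 + b^2
= 8^2 + 11^2 = 185


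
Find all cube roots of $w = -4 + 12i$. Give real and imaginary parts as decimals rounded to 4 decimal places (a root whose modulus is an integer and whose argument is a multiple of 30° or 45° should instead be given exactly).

|w| = sqrt(160) ≈ 12.649111, arg(w) ≈ 108.434949°
Root modulus = sqrt(160)^(1/3) ≈ 2.329986
Root arguments: θ_k = (arg(w) + 360°k)/3 for k = 0, 1, ..., 2
Compute each root as (root modulus)(cos θ_k + i sin θ_k) using full-precision intermediates, then round to 4 decimal places.
Roots: 1.8815 + 1.3743i, -2.1309 + 0.9423i, 0.2494 - 2.3166i


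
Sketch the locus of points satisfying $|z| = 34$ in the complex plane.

|z| = 34 means sqrt(x^2 + y^2) = 34
This is a circle of radius 34 centered at the origin


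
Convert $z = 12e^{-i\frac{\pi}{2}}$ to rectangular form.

a = r cos θ = 12 * 0 = 0
b = r sin θ = 12 * -1 = -12
z = -12i


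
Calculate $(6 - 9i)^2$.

(a + bi)^2 = a^2 - b^2 + 2abi
= 6^2 - (-9)^2 + 2*6*(-9)i
= -45 - 108i


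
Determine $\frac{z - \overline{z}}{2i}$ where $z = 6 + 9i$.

z - conjugate(z) = 2bi
(z - conjugate(z))/(2i) = 2bi/(2i) = b = 9


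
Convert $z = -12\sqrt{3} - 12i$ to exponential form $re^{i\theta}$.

r = |z| = sqrt((-12*sqrt(3))^2 + (-12)^2) = sqrt(432 + 144) = sqrt(576) = 24
θ = arctan(b/a) = arctan(-12/-20.7846) (quadrant-adjusted) = -150° = -5π/6
z = 24e^(-i*5π/6)


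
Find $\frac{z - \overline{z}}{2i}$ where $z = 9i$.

z - conjugate(z) = 2bi
(z - conjugate(z))/(2i) = 2bi/(2i) = b = 9


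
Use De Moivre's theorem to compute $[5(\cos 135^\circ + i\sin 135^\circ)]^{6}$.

By De Moivre: z^n = r^n(cos(nθ) + i sin(nθ))
= 5^6(cos(6*135°) + i sin(6*135°))
= 15625(cos 90° + i sin 90°)
= 15625i


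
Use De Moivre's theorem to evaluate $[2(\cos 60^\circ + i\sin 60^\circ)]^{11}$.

By De Moivre: z^n = r^n(cos(nθ) + i sin(nθ))
= 2^11(cos(11*60°) + i sin(11*60°))
= 2048(cos 300° + i sin 300°)
= 1024 - 1024*sqrt(3)i


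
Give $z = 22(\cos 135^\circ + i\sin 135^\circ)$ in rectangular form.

a = r cos θ = 22 * -sqrt(2)/2 = -11*sqrt(2)
b = r sin θ = 22 * sqrt(2)/2 = 11*sqrt(2)
z = -11*sqrt(2) + 11*sqrt(2)i


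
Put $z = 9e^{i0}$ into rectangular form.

a = r cos θ = 9 * 1 = 9
b = r sin θ = 9 * 0 = 0
z = 9


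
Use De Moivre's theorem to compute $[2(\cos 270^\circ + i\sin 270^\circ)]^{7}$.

By De Moivre: z^n = r^n(cos(nθ) + i sin(nθ))
= 2^7(cos(7*270°) + i sin(7*270°))
= 128(cos 90° + i sin 90°)
= 128i


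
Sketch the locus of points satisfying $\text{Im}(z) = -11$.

Im(z) = y where z = x + yi; the equation y = -11 is satisfied by all points with that y-coordinate
Locus: Horizontal line y = -11


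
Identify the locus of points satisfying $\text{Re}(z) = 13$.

Re(z) = x where z = x + yi; the equation x = 13 is satisfied by all points with that x-coordinate
Locus: Vertical line x = 13


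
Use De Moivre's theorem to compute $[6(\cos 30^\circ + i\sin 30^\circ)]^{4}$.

By De Moivre: z^n = r^n(cos(nθ) + i sin(nθ))
= 6^4(cos(4*30°) + i sin(4*30°))
= 1296(cos 120° + i sin 120°)
= -648 + 648*sqrt(3)i


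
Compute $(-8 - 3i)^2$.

(a + bi)^2 = a^2 - b^2 + 2abi
= (-8)^2 - (-3)^2 + 2*(-8)*(-3)i
= 55 + 48i


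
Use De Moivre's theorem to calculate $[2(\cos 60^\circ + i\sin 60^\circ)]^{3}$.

By De Moivre: z^n = r^n(cos(nθ) + i sin(nθ))
= 2^3(cos(3*60°) + i sin(3*60°))
= 8(cos 180° + i sin 180°)
= -8


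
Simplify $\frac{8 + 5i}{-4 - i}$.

Multiply numerator and denominator by conjugate (-4 + i):
= (8 + 5i)(-4 + i) / ((-4)^2 + (-1)^2)
= (-37 - 12i) / 17
= -37/17 - (12/17)i


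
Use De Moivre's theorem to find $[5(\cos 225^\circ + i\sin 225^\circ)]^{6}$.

By De Moivre: z^n = r^n(cos(nθ) + i sin(nθ))
= 5^6(cos(6*225°) + i sin(6*225°))
= 15625(cos 270° + i sin 270°)
= -15625i


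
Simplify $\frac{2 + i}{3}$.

Divisor is real, so divide each part by 3:
= 2/3 + (1/3)i


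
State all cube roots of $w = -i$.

|w| = 1, arg(w) = 270°
Root modulus = 1^(1/3) = 1
Root arguments: θ_k = (270° + 360°k)/3 for k = 0, 1, ..., 2
Roots: i, -sqrt(3)/2 - (1/2)i, sqrt(3)/2 - (1/2)i


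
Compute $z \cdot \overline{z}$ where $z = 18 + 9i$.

z * conjugate(z) = |z|^2 = a^2 + b^2
= 18^2 + 9^2 = 405


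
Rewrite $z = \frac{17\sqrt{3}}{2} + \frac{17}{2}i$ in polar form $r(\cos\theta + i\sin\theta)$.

r = |z| = sqrt(a^2 + b^2) = sqrt((17*sqrt(3)/2)^2 + (17/2)^2) = sqrt(867/4 + 289/4) = sqrt(289) = 17
θ = arctan(b/a) = arctan(8.5/14.7224) (quadrant-adjusted) = 30°
z = 17(cos 30° + i sin 30°)


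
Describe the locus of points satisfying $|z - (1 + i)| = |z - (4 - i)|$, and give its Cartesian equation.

|z - z1| = |z - z2| means z is equidistant from z1 and z2,
i.e. the perpendicular bisector of the segment from (1, 1) to (4, -1) (midpoint (5/2, 0)).
With z = x + yi, square both sides:
(x - 1)^2 + (y - 1)^2 = (x - 4)^2 + (y - (-1))^2
The x^2 and y^2 terms cancel: 6x + (-4)y = 17 - 2 = 15
Simplify: 6x - 4y = 15
Locus: Perpendicular bisector of the segment from (1, 1) to (4, -1): the line 6x - 4y = 15


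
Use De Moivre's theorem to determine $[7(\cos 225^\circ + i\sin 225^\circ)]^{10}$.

By De Moivre: z^n = r^n(cos(nθ) + i sin(nθ))
= 7^10(cos(10*225°) + i sin(10*225°))
= 282475249(cos 90° + i sin 90°)
= 282475249i


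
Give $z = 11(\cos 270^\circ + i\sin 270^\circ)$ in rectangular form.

a = r cos θ = 11 * 0 = 0
b = r sin θ = 11 * -1 = -11
z = -11i


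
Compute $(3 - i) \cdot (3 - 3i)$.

(a1*a2 - b1*b2) + (a1*b2 + b1*a2)i
= (9 - 3) + (-9 + (-3))i
= 6 - 12i


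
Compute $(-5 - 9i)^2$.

(a + bi)^2 = a^2 - b^2 + 2abi
= (-5)^2 - (-9)^2 + 2*(-5)*(-9)i
= -56 + 90i


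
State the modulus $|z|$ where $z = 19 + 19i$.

|z| = sqrt(a^2 + b^2) = sqrt(19^2 + 19^2) = sqrt(722) = sqrt(722)


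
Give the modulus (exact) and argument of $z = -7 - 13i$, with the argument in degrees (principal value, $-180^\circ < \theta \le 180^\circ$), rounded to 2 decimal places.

|z| = sqrt((-7)^2 + (-13)^2) = sqrt(218)
arg(z) = arctan(b/a) = arctan(-13/-7) (quadrant-adjusted) = -118.30°


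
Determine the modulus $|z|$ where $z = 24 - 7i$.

|z| = sqrt(a^2 + b^2) = sqrt(24^2 + (-7)^2) = sqrt(625) = 25


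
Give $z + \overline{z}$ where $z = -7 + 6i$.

z + conjugate(z) = (a + bi) + (a - bi) = 2a
= 2 * (-7) = -14


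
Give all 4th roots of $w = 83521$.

|w| = 83521, arg(w) = 0°
Root modulus = 83521^(1/4) = 17
Root arguments: θ_k = (0° + 360°k)/4 for k = 0, 1, ..., 3
Roots: 17, 17i, -17, -17i


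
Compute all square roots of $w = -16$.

|w| = 16, arg(w) = 180°
Root modulus = 16^(1/2) = 4
Root arguments: θ_k = (180° + 360°k)/2 for k = 0, 1, ..., 1
Roots: 4i, -4i


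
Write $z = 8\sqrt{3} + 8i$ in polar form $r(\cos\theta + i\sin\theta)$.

r = |z| = sqrt(a^2 + b^2) = sqrt((8*sqrt(3))^2 + (8)^2) = sqrt(192 + 64) = sqrt(256) = 16
θ = arctan(b/a) = arctan(8/13.8564) (quadrant-adjusted) = 30°
z = 16(cos 30° + i sin 30°)


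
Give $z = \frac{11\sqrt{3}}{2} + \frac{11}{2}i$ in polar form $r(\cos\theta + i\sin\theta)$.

r = |z| = sqrt(a^2 + b^2) = sqrt((11*sqrt(3)/2)^2 + (11/2)^2) = sqrt(363/4 + 121/4) = sqrt(121) = 11
θ = arctan(b/a) = arctan(5.5/9.5263) (quadrant-adjusted) = 30°
z = 11(cos 30° + i sin 30°)


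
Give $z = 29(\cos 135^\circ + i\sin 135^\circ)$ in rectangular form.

a = r cos θ = 29 * -sqrt(2)/2 = -29*sqrt(2)/2
b = r sin θ = 29 * sqrt(2)/2 = 29*sqrt(2)/2
z = -29*sqrt(2)/2 + (29*sqrt(2)/2)i


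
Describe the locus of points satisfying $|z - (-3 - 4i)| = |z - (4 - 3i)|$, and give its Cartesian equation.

|z - z1| = |z - z2| means z is equidistant from z1 and z2,
i.e. the perpendicular bisector of the segment from (-3, -4) to (4, -3) (midpoint (1/2, -7/2)).
With z = x + yi, square both sides:
(x - (-3))^2 + (y - (-4))^2 = (x - 4)^2 + (y - (-3))^2
The x^2 and y^2 terms cancel: 14x + 2y = 25 - 25 = 0
Simplify: 7x + y = 0
Locus: Perpendicular bisector of the segment from (-3, -4) to (4, -3): the line 7x + y = 0


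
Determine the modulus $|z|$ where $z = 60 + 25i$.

|z| = sqrt(a^2 + b^2) = sqrt(60^2 + 25^2) = sqrt(4225) = 65


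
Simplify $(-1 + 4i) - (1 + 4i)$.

(-1 - 1) + (4 - 4)i = -2


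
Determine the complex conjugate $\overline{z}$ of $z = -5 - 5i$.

If z = a + bi, then conjugate(z) = a - bi
conjugate(-5 - 5i) = -5 + 5i


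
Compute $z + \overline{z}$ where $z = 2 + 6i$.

z + conjugate(z) = (a + bi) + (a - bi) = 2a
= 2 * 2 = 4


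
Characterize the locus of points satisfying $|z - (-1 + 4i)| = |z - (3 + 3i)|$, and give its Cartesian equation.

|z - z1| = |z - z2| means z is equidistant from z1 and z2,
i.e. the perpendicular bisector of the segment from (-1, 4) to (3, 3) (midpoint (1, 7/2)).
With z = x + yi, square both sides:
(x - (-1))^2 + (y - 4)^2 = (x - 3)^2 + (y - 3)^2
The x^2 and y^2 terms cancel: 8x + (-2)y = 18 - 17 = 1
Simplify: 8x - 2y = 1
Locus: Perpendicular bisector of the segment from (-1, 4) to (3, 3): the line 8x - 2y = 1


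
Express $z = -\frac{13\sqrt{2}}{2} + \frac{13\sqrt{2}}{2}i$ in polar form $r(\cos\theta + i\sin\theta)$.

r = |z| = sqrt(a^2 + b^2) = sqrt((-13*sqrt(2)/2)^2 + (13*sqrt(2)/2)^2) = sqrt(169/2 + 169/2) = sqrt(169) = 13
θ = arctan(b/a) = arctan(9.1924/-9.1924) (quadrant-adjusted) = 135°
z = 13(cos 135° + i sin 135°)


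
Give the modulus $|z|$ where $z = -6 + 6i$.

|z| = sqrt(a^2 + b^2) = sqrt((-6)^2 + 6^2) = sqrt(72) = sqrt(72)


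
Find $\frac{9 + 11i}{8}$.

Divisor is real, so divide each part by 8:
= 9/8 + (11/8)i


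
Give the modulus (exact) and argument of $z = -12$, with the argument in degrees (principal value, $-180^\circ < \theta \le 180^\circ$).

|z| = sqrt((-12)^2 + 0^2) = 12
b = 0 and a < 0, so z lies on the negative real axis: arg(z) = 180°


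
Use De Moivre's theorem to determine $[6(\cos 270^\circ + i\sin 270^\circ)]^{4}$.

By De Moivre: z^n = r^n(cos(nθ) + i sin(nθ))
= 6^4(cos(4*270°) + i sin(4*270°))
= 1296(cos 0° + i sin 0°)
= 1296


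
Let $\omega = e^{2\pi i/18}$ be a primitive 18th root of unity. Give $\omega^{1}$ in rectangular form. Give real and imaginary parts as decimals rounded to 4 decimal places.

ω^1 = e^(2πi·1/18) = e^(i·1π/9)
= cos(1π/9) + i sin(1π/9)
= 0.9397 + 0.3420i


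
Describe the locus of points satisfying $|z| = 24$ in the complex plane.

|z| = 24 means sqrt(x^2 + y^2) = 24
This is a circle of radius 24 centered at the origin


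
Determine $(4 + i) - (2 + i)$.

(4 - 2) + (1 - 1)i = 2


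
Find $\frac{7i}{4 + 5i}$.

Multiply numerator and denominator by conjugate (4 - 5i):
= (7i)(4 - 5i) / (4^2 + 5^2)
= (35 + 28i) / 41
= 35/41 + (28/41)i


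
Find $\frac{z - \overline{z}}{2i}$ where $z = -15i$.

z - conjugate(z) = 2bi
(z - conjugate(z))/(2i) = 2bi/(2i) = b = -15


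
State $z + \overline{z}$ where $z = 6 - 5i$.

z + conjugate(z) = (a + bi) + (a - bi) = 2a
= 2 * 6 = 12


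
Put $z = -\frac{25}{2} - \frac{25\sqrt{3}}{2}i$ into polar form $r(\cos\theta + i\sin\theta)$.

r = |z| = sqrt(a^2 + b^2) = sqrt((-25/2)^2 + (-25*sqrt(3)/2)^2) = sqrt(625/4 + 1875/4) = sqrt(625) = 25
θ = arctan(b/a) = arctan(-21.6506/-12.5) (quadrant-adjusted) = 240°
z = 25(cos 240° + i sin 240°)


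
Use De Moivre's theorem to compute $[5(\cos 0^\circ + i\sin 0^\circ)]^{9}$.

By De Moivre: z^n = r^n(cos(nθ) + i sin(nθ))
= 5^9(cos(9*0°) + i sin(9*0°))
= 1953125(cos 0° + i sin 0°)
= 1953125


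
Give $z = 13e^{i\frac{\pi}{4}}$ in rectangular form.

a = r cos θ = 13 * sqrt(2)/2 = 13*sqrt(2)/2
b = r sin θ = 13 * sqrt(2)/2 = 13*sqrt(2)/2
z = 13*sqrt(2)/2 + (13*sqrt(2)/2)i


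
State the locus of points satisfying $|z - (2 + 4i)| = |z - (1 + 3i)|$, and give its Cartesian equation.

|z - z1| = |z - z2| means z is equidistant from z1 and z2,
i.e. the perpendicular bisector of the segment from (2, 4) to (1, 3) (midpoint (3/2, 7/2)).
With z = x + yi, square both sides:
(x - 2)^2 + (y - 4)^2 = (x - 1)^2 + (y - 3)^2
The x^2 and y^2 terms cancel: -2x + (-2)y = 10 - 20 = -10
Simplify: x + y = 5
Locus: Perpendicular bisector of the segment from (2, 4) to (1, 3): the line x + y = 5


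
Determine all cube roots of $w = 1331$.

|w| = 1331, arg(w) = 0°
Root modulus = 1331^(1/3) = 11
Root arguments: θ_k = (0° + 360°k)/3 for k = 0, 1, ..., 2
Roots: 11, -11/2 + (11*sqrt(3)/2)i, -11/2 - (11*sqrt(3)/2)i


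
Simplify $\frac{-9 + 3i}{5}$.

Divisor is real, so divide each part by 5:
= -9/5 + (3/5)i


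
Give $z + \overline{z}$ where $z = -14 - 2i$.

z + conjugate(z) = (a + bi) + (a - bi) = 2a
= 2 * (-14) = -28


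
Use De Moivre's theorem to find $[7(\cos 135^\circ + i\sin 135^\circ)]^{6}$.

By De Moivre: z^n = r^n(cos(nθ) + i sin(nθ))
= 7^6(cos(6*135°) + i sin(6*135°))
= 117649(cos 90° + i sin 90°)
= 117649i


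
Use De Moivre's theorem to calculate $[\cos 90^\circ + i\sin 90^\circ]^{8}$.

By De Moivre: z^n = r^n(cos(nθ) + i sin(nθ))
= 1^8(cos(8*90°) + i sin(8*90°))
= 1(cos 0° + i sin 0°)
= 1


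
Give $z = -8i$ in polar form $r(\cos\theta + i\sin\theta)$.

r = |z| = sqrt(a^2 + b^2) = sqrt((0)^2 + (-8)^2) = sqrt(0 + 64) = sqrt(64) = 8
a = 0 and b < 0, so z lies on the negative imaginary axis: θ = 270°
z = 8(cos 270° + i sin 270°)


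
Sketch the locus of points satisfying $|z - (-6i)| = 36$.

|z - z0| = r describes a circle centered at z0 with radius r
Here z0 = -6i and r = 36
Locus: Circle centered at (0, -6) with radius 36


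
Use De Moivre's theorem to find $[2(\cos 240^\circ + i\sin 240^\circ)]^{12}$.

By De Moivre: z^n = r^n(cos(nθ) + i sin(nθ))
= 2^12(cos(12*240°) + i sin(12*240°))
= 4096(cos 0° + i sin 0°)
= 4096


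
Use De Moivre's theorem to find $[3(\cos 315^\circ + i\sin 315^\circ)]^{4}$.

By De Moivre: z^n = r^n(cos(nθ) + i sin(nθ))
= 3^4(cos(4*315°) + i sin(4*315°))
= 81(cos 180° + i sin 180°)
= -81


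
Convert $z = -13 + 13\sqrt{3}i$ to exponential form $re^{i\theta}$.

r = |z| = sqrt((-13)^2 + (13*sqrt(3))^2) = sqrt(169 + 507) = sqrt(676) = 26
θ = arctan(b/a) = arctan(22.5167/-13) (quadrant-adjusted) = 120° = 2π/3
z = 26e^(i*2π/3)


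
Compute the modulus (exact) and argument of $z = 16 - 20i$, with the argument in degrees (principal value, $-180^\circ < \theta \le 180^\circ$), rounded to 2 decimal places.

|z| = sqrt(16^2 + (-20)^2) = sqrt(656)
arg(z) = arctan(b/a) = arctan(-20/16) (quadrant-adjusted) = -51.34°


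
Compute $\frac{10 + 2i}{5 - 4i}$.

Multiply numerator and denominator by conjugate (5 + 4i):
= (10 + 2i)(5 + 4i) / (5^2 + (-4)^2)
= (42 + 50i) / 41
= 42/41 + (50/41)i


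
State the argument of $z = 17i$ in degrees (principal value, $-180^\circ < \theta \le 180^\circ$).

a = 0 and b > 0, so z lies on the positive imaginary axis: θ = 90°


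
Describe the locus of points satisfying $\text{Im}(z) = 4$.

Im(z) = y where z = x + yi; the equation y = 4 is satisfied by all points with that y-coordinate
Locus: Horizontal line y = 4


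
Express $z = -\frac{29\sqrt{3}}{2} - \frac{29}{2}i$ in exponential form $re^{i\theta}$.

r = |z| = sqrt((-29*sqrt(3)/2)^2 + (-29/2)^2) = sqrt(2523/4 + 841/4) = sqrt(841) = 29
θ = arctan(b/a) = arctan(-14.5/-25.1147) (quadrant-adjusted) = -150° = -5π/6
z = 29e^(-i*5π/6)


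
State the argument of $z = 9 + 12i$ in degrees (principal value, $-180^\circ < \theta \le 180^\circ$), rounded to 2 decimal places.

θ = arctan(b/a) = arctan(12/9) (quadrant-adjusted) = 53.13°


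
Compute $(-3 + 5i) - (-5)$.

(-3 - (-5)) + (5 - 0)i = 2 + 5i


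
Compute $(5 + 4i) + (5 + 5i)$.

(5 + 5) + (4 + 5)i = 10 + 9i


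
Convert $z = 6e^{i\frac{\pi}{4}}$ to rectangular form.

a = r cos θ = 6 * sqrt(2)/2 = 3*sqrt(2)
b = r sin θ = 6 * sqrt(2)/2 = 3*sqrt(2)
z = 3*sqrt(2) + 3*sqrt(2)i


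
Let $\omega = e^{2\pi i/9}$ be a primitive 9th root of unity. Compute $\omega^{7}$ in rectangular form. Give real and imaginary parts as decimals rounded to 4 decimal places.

ω^7 = e^(2πi·7/9) = e^(i·14π/9)
= cos(14π/9) + i sin(14π/9)
= 0.1736 - 0.9848i


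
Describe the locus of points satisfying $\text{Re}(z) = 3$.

Re(z) = x where z = x + yi; the equation x = 3 is satisfied by all points with that x-coordinate
Locus: Vertical line x = 3


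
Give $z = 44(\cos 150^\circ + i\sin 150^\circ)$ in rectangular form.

a = r cos θ = 44 * -sqrt(3)/2 = -22*sqrt(3)
b = r sin θ = 44 * 1/2 = 22
z = -22*sqrt(3) + 22i


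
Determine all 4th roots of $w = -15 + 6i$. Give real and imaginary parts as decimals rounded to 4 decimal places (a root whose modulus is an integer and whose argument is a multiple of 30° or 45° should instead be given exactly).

|w| = sqrt(261) ≈ 16.155494, arg(w) ≈ 158.198591°
Root modulus = sqrt(261)^(1/4) ≈ 2.004842
Root arguments: θ_k = (arg(w) + 360°k)/4 for k = 0, 1, ..., 3
Compute each root as (root modulus)(cos θ_k + i sin θ_k) using full-precision intermediates, then round to 4 decimal places.
Roots: 1.5459 + 1.2766i, -1.2766 + 1.5459i, -1.5459 - 1.2766i, 1.2766 - 1.5459i


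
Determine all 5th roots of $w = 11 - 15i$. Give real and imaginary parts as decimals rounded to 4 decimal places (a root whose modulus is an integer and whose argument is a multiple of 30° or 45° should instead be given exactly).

|w| = sqrt(346) ≈ 18.601075, arg(w) ≈ 306.253838°
Root modulus = sqrt(346)^(1/5) ≈ 1.794352
Root arguments: θ_k = (arg(w) + 360°k)/5 for k = 0, 1, ..., 4
Compute each root as (root modulus)(cos θ_k + i sin θ_k) using full-precision intermediates, then round to 4 decimal places.
Roots: 0.8630 + 1.5732i, -1.2295 + 1.3069i, -1.6229 - 0.7654i, 0.2265 - 1.7800i, 1.7629 - 0.3347i


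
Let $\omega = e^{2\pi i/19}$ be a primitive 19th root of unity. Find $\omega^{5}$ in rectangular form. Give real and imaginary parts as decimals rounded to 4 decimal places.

ω^5 = e^(2πi·5/19) = e^(i·10π/19)
= cos(10π/19) + i sin(10π/19)
= -0.0826 + 0.9966i


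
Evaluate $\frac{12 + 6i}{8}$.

Divisor is real, so divide each part by 8:
= 3/2 + (3/4)i


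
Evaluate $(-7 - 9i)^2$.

(a + bi)^2 = a^2 - b^2 + 2abi
= (-7)^2 - (-9)^2 + 2*(-7)*(-9)i
= -32 + 126i


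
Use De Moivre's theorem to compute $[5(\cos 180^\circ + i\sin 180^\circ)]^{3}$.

By De Moivre: z^n = r^n(cos(nθ) + i sin(nθ))
= 5^3(cos(3*180°) + i sin(3*180°))
= 125(cos 180° + i sin 180°)
= -125


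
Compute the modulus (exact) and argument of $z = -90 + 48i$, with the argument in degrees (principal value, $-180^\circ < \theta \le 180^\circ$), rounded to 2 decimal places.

|z| = sqrt((-90)^2 + 48^2) = 102
arg(z) = arctan(b/a) = arctan(48/-90) (quadrant-adjusted) = 151.93°
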